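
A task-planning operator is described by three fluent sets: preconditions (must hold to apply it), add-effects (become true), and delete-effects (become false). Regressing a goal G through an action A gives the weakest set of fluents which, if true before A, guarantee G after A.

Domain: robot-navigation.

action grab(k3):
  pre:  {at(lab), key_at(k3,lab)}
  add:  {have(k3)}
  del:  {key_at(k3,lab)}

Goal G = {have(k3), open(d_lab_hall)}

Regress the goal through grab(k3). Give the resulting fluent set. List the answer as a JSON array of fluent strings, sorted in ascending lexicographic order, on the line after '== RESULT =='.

Compute (G \ add) ∪ pre:
  G ∩ del = {}  (empty — regression defined)
  G \ add = {have(k3), open(d_lab_hall)} \ {have(k3)} = {open(d_lab_hall)}
  ∪ pre   = {open(d_lab_hall)} ∪ {at(lab), key_at(k3,lab)}
          = {at(lab), key_at(k3,lab), open(d_lab_hall)}

== RESULT ==
["at(lab)", "key_at(k3,lab)", "open(d_lab_hall)"]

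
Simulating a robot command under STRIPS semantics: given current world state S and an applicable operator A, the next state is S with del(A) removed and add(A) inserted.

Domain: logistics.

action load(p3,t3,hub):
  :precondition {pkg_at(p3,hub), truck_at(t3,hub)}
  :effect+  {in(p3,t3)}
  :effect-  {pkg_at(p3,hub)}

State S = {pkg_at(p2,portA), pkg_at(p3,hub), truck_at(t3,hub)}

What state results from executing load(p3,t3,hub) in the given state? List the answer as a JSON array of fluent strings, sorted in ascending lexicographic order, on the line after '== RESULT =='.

Progress:
  pre ⊆ S: {pkg_at(p3,hub), truck_at(t3,hub)} ⊆ S  — applicable
  S \ del = {pkg_at(p2,portA), truck_at(t3,hub)}
  ∪ add   = {in(p3,t3), pkg_at(p2,portA), truck_at(t3,hub)}

== RESULT ==
["in(p3,t3)", "pkg_at(p2,portA)", "truck_at(t3,hub)"]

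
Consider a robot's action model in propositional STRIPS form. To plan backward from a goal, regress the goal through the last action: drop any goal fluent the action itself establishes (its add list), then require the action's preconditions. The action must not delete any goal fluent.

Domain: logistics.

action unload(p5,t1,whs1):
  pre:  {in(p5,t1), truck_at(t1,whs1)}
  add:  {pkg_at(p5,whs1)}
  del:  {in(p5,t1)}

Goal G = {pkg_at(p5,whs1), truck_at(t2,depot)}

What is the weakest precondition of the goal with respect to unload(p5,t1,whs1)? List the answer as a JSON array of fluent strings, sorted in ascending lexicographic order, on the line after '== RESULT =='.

Regress:
  G ∩ del = {}  (empty — regression defined)
  G \ add = {pkg_at(p5,whs1), truck_at(t2,depot)} \ {pkg_at(p5,whs1)} = {truck_at(t2,depot)}
  ∪ pre   = {truck_at(t2,depot)} ∪ {in(p5,t1), truck_at(t1,whs1)}
          = {in(p5,t1), truck_at(t1,whs1), truck_at(t2,depot)}

== RESULT ==
["in(p5,t1)", "truck_at(t1,whs1)", "truck_at(t2,depot)"]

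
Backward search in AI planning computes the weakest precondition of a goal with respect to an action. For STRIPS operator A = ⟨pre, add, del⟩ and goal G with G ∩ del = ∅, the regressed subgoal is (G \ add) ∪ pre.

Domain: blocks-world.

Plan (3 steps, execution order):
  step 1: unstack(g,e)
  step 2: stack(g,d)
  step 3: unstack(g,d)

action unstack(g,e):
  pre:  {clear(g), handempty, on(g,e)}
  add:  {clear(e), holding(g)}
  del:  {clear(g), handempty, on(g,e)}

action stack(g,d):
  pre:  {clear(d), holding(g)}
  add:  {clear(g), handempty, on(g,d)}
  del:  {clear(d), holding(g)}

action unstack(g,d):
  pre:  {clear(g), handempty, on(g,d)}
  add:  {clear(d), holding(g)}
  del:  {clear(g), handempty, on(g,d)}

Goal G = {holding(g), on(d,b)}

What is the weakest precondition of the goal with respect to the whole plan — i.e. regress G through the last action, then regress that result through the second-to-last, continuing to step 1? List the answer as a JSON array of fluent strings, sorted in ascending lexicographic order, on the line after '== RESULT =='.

Regress step by step:
  through step 3 (unstack(g,d)): drop {holding(g)}, keep {on(d,b)}, require {clear(g), handempty, on(g,d)}
    → {clear(g), handempty, on(d,b), on(g,d)}
  through step 2 (stack(g,d)): drop {clear(g), handempty, on(g,d)}, keep {on(d,b)}, require {clear(d), holding(g)}
    → {clear(d), holding(g), on(d,b)}
  through step 1 (unstack(g,e)): drop {holding(g)}, keep {clear(d), on(d,b)}, require {clear(g), handempty, on(g,e)}
    → {clear(d), clear(g), handempty, on(d,b), on(g,e)}

== RESULT ==
["clear(d)", "clear(g)", "handempty", "on(d,b)", "on(g,e)"]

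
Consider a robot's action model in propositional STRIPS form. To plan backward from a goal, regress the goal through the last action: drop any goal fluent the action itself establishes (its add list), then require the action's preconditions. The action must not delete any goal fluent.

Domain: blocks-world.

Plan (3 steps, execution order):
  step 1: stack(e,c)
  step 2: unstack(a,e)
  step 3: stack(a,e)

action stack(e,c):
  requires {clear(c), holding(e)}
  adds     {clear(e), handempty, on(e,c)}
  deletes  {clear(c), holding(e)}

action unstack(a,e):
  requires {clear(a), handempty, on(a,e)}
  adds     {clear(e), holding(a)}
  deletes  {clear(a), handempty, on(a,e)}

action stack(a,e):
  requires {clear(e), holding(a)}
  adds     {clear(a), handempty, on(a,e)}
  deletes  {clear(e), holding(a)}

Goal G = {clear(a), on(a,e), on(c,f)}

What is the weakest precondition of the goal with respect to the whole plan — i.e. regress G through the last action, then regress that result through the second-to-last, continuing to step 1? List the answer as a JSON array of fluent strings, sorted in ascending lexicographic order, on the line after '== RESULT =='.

Work backward from the goal:
  through step 3 (stack(a,e)): drop {clear(a), on(a,e)}, keep {on(c,f)}, require {clear(e), holding(a)}
    → {clear(e), holding(a), on(c,f)}
  through step 2 (unstack(a,e)): drop {clear(e), holding(a)}, keep {on(c,f)}, require {clear(a), handempty, on(a,e)}
    → {clear(a), handempty, on(a,e), on(c,f)}
  through step 1 (stack(e,c)): drop {handempty}, keep {clear(a), on(a,e), on(c,f)}, require {clear(c), holding(e)}
    → {clear(a), clear(c), holding(e), on(a,e), on(c,f)}

== RESULT ==
["clear(a)", "clear(c)", "holding(e)", "on(a,e)", "on(c,f)"]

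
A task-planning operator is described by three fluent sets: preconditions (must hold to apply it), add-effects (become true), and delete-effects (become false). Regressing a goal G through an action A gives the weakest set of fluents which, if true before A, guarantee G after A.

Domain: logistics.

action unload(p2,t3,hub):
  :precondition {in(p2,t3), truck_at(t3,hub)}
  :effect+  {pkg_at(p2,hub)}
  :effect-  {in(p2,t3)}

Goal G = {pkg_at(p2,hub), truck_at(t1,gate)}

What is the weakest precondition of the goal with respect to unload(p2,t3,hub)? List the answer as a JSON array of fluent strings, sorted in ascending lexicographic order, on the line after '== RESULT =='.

Compute (G \ add) ∪ pre:
  G ∩ del = {}  (empty — regression defined)
  G \ add = {pkg_at(p2,hub), truck_at(t1,gate)} \ {pkg_at(p2,hub)} = {truck_at(t1,gate)}
  ∪ pre   = {truck_at(t1,gate)} ∪ {in(p2,t3), truck_at(t3,hub)}
          = {in(p2,t3), truck_at(t1,gate), truck_at(t3,hub)}

== RESULT ==
["in(p2,t3)", "truck_at(t1,gate)", "truck_at(t3,hub)"]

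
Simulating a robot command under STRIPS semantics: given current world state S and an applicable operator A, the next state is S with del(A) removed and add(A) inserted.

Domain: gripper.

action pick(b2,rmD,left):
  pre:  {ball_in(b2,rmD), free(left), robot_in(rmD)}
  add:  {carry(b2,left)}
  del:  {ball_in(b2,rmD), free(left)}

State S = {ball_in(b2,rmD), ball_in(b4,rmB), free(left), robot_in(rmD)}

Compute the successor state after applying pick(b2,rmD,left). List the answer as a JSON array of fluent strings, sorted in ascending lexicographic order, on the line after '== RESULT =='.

Compute (S \ del) ∪ add:
  pre ⊆ S: {ball_in(b2,rmD), free(left), robot_in(rmD)} ⊆ S  — applicable
  S \ del = {ball_in(b4,rmB), robot_in(rmD)}
  ∪ add   = {ball_in(b4,rmB), carry(b2,left), robot_in(rmD)}

== RESULT ==
["ball_in(b4,rmB)", "carry(b2,left)", "robot_in(rmD)"]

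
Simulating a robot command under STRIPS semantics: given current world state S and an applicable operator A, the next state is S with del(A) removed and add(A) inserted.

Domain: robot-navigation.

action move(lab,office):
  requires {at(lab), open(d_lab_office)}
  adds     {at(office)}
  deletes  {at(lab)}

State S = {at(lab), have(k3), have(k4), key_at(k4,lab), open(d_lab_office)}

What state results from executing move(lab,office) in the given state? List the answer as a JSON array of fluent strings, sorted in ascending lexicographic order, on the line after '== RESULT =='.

Progress:
  pre ⊆ S: {at(lab), open(d_lab_office)} ⊆ S  — applicable
  S \ del = {have(k3), have(k4), key_at(k4,lab), open(d_lab_office)}
  ∪ add   = {at(office), have(k3), have(k4), key_at(k4,lab), open(d_lab_office)}

== RESULT ==
["at(office)", "have(k3)", "have(k4)", "key_at(k4,lab)", "open(d_lab_office)"]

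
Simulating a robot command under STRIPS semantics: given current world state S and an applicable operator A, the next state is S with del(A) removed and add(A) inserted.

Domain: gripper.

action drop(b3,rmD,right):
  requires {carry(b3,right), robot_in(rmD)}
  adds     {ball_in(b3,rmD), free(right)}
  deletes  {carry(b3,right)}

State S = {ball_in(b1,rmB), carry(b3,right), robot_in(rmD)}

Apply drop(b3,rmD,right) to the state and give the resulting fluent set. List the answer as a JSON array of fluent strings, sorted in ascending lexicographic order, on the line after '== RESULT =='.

Progress:
  pre ⊆ S: {carry(b3,right), robot_in(rmD)} ⊆ S  — applicable
  S \ del = {ball_in(b1,rmB), robot_in(rmD)}
  ∪ add   = {ball_in(b1,rmB), ball_in(b3,rmD), free(right), robot_in(rmD)}

== RESULT ==
["ball_in(b1,rmB)", "ball_in(b3,rmD)", "free(right)", "robot_in(rmD)"]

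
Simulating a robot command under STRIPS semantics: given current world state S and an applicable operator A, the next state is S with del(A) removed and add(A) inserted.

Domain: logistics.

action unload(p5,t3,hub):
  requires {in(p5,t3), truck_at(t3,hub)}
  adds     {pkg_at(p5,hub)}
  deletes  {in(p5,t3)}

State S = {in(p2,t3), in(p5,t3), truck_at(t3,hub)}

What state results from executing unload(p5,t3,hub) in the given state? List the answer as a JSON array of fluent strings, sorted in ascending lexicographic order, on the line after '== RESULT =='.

Progress:
  pre ⊆ S: {in(p5,t3), truck_at(t3,hub)} ⊆ S  — applicable
  S \ del = {in(p2,t3), truck_at(t3,hub)}
  ∪ add   = {in(p2,t3), pkg_at(p5,hub), truck_at(t3,hub)}

== RESULT ==
["in(p2,t3)", "pkg_at(p5,hub)", "truck_at(t3,hub)"]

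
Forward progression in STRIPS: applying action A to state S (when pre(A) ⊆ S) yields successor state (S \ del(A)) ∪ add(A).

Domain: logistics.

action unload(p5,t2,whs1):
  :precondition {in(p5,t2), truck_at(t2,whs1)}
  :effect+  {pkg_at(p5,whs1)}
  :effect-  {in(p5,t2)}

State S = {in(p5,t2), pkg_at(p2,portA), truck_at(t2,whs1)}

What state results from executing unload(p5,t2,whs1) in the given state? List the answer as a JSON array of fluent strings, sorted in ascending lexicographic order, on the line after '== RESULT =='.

Progress:
  pre ⊆ S: {in(p5,t2), truck_at(t2,whs1)} ⊆ S  — applicable
  S \ del = {pkg_at(p2,portA), truck_at(t2,whs1)}
  ∪ add   = {pkg_at(p2,portA), pkg_at(p5,whs1), truck_at(t2,whs1)}

== RESULT ==
["pkg_at(p2,portA)", "pkg_at(p5,whs1)", "truck_at(t2,whs1)"]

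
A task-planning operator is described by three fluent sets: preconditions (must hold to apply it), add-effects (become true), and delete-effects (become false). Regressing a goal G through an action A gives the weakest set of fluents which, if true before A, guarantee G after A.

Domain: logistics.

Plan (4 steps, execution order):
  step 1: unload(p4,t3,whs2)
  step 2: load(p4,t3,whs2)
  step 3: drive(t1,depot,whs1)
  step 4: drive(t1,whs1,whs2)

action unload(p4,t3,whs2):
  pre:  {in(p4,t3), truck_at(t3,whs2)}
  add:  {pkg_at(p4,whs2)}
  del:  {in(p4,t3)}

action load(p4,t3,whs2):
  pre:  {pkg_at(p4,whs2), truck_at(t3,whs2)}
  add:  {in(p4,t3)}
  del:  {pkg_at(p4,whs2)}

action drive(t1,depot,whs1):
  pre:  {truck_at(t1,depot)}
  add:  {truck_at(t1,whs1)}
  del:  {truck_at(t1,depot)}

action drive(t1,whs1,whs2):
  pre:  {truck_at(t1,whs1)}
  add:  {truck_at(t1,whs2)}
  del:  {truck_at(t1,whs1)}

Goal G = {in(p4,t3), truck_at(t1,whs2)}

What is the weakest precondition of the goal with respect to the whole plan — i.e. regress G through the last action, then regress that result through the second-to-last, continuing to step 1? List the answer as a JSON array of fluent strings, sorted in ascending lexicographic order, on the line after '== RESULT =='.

Work backward from the goal:
  through step 4 (drive(t1,whs1,whs2)): drop {truck_at(t1,whs2)}, keep {in(p4,t3)}, require {truck_at(t1,whs1)}
    → {in(p4,t3), truck_at(t1,whs1)}
  through step 3 (drive(t1,depot,whs1)): drop {truck_at(t1,whs1)}, keep {in(p4,t3)}, require {truck_at(t1,depot)}
    → {in(p4,t3), truck_at(t1,depot)}
  through step 2 (load(p4,t3,whs2)): drop {in(p4,t3)}, keep {truck_at(t1,depot)}, require {pkg_at(p4,whs2), truck_at(t3,whs2)}
    → {pkg_at(p4,whs2), truck_at(t1,depot), truck_at(t3,whs2)}
  through step 1 (unload(p4,t3,whs2)): drop {pkg_at(p4,whs2)}, keep {truck_at(t1,depot), truck_at(t3,whs2)}, require {in(p4,t3), truck_at(t3,whs2)}
    → {in(p4,t3), truck_at(t1,depot), truck_at(t3,whs2)}

== RESULT ==
["in(p4,t3)", "truck_at(t1,depot)", "truck_at(t3,whs2)"]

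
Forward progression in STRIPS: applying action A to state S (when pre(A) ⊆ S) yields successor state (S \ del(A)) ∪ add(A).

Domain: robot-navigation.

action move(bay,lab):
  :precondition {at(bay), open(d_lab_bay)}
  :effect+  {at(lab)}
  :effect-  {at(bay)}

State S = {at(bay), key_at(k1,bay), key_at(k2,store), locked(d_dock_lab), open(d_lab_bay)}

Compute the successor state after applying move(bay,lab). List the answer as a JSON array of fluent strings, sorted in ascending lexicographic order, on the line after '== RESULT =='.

Progress:
  pre ⊆ S: {at(bay), open(d_lab_bay)} ⊆ S  — applicable
  S \ del = {key_at(k1,bay), key_at(k2,store), locked(d_dock_lab), open(d_lab_bay)}
  ∪ add   = {at(lab), key_at(k1,bay), key_at(k2,store), locked(d_dock_lab), open(d_lab_bay)}

== RESULT ==
["at(lab)", "key_at(k1,bay)", "key_at(k2,store)", "locked(d_dock_lab)", "open(d_lab_bay)"]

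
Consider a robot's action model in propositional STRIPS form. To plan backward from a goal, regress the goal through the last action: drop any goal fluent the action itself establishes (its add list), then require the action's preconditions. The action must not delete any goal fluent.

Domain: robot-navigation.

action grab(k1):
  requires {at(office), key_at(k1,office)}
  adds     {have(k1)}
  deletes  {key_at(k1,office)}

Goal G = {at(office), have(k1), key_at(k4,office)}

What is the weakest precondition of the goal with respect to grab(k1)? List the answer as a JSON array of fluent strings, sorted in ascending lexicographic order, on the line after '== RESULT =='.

Compute (G \ add) ∪ pre:
  G ∩ del = {}  (empty — regression defined)
  G \ add = {at(office), have(k1), key_at(k4,office)} \ {have(k1)} = {at(office), key_at(k4,office)}
  ∪ pre   = {at(office), key_at(k4,office)} ∪ {at(office), key_at(k1,office)}
          = {at(office), key_at(k1,office), key_at(k4,office)}

== RESULT ==
["at(office)", "key_at(k1,office)", "key_at(k4,office)"]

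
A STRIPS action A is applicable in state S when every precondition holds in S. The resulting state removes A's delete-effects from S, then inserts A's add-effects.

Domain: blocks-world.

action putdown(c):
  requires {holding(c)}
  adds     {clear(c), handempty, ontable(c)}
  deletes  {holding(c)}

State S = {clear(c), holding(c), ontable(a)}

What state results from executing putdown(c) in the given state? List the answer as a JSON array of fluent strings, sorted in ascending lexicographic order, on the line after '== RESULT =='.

Progress:
  pre ⊆ S: {holding(c)} ⊆ S  — applicable
  S \ del = {clear(c), ontable(a)}
  ∪ add   = {clear(c), handempty, ontable(a), ontable(c)}

== RESULT ==
["clear(c)", "handempty", "ontable(a)", "ontable(c)"]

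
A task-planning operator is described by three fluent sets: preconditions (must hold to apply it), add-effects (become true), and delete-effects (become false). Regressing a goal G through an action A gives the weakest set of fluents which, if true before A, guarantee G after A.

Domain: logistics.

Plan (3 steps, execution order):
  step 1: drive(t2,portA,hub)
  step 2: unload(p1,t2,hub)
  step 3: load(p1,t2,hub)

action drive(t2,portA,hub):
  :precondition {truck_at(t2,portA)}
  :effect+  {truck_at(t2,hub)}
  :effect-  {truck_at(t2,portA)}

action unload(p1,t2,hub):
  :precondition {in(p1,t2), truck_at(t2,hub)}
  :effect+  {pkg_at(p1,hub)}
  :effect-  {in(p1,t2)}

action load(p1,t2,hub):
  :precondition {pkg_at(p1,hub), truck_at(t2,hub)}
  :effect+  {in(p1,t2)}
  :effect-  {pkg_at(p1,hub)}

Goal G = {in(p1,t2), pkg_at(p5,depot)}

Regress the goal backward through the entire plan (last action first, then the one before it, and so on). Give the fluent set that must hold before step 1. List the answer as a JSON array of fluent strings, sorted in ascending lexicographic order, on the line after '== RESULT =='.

Work backward from the goal:
  through step 3 (load(p1,t2,hub)): drop {in(p1,t2)}, keep {pkg_at(p5,depot)}, require {pkg_at(p1,hub), truck_at(t2,hub)}
    → {pkg_at(p1,hub), pkg_at(p5,depot), truck_at(t2,hub)}
  through step 2 (unload(p1,t2,hub)): drop {pkg_at(p1,hub)}, keep {pkg_at(p5,depot), truck_at(t2,hub)}, require {in(p1,t2), truck_at(t2,hub)}
    → {in(p1,t2), pkg_at(p5,depot), truck_at(t2,hub)}
  through step 1 (drive(t2,portA,hub)): drop {truck_at(t2,hub)}, keep {in(p1,t2), pkg_at(p5,depot)}, require {truck_at(t2,portA)}
    → {in(p1,t2), pkg_at(p5,depot), truck_at(t2,portA)}

== RESULT ==
["in(p1,t2)", "pkg_at(p5,depot)", "truck_at(t2,portA)"]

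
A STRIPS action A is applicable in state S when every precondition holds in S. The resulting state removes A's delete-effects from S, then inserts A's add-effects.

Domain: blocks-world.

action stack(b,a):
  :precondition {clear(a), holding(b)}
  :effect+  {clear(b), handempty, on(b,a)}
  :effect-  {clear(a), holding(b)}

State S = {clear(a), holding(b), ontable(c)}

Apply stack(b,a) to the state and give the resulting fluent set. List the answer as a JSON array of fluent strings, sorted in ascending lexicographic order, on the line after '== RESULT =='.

Progress:
  pre ⊆ S: {clear(a), holding(b)} ⊆ S  — applicable
  S \ del = {ontable(c)}
  ∪ add   = {clear(b), handempty, on(b,a), ontable(c)}

== RESULT ==
["clear(b)", "handempty", "on(b,a)", "ontable(c)"]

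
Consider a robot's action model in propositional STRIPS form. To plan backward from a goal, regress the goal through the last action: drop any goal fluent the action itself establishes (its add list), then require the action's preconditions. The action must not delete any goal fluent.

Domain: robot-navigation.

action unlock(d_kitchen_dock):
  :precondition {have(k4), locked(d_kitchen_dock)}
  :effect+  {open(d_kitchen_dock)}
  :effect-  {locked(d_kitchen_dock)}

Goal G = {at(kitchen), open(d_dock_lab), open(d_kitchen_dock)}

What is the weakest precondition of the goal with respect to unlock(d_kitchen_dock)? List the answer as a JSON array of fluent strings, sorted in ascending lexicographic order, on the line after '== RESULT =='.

Compute (G \ add) ∪ pre:
  G ∩ del = {}  (empty — regression defined)
  G \ add = {at(kitchen), open(d_dock_lab), open(d_kitchen_dock)} \ {open(d_kitchen_dock)} = {at(kitchen), open(d_dock_lab)}
  ∪ pre   = {at(kitchen), open(d_dock_lab)} ∪ {have(k4), locked(d_kitchen_dock)}
          = {at(kitchen), have(k4), locked(d_kitchen_dock), open(d_dock_lab)}

== RESULT ==
["at(kitchen)", "have(k4)", "locked(d_kitchen_dock)", "open(d_dock_lab)"]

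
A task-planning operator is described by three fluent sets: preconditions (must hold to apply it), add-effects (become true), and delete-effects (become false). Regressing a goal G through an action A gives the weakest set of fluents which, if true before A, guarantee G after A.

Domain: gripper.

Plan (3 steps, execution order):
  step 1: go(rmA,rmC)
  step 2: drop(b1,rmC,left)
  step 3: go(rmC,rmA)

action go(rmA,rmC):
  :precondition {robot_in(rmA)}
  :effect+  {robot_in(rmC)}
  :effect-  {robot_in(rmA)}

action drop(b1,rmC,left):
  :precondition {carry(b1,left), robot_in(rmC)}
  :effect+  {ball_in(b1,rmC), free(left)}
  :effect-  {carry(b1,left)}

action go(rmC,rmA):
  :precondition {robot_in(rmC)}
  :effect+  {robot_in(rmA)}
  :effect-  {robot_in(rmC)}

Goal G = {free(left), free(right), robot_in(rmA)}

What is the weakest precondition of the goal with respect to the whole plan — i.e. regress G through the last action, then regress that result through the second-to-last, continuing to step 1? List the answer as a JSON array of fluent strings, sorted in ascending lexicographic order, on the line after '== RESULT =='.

Regress step by step:
  through step 3 (go(rmC,rmA)): drop {robot_in(rmA)}, keep {free(left), free(right)}, require {robot_in(rmC)}
    → {free(left), free(right), robot_in(rmC)}
  through step 2 (drop(b1,rmC,left)): drop {free(left)}, keep {free(right), robot_in(rmC)}, require {carry(b1,left), robot_in(rmC)}
    → {carry(b1,left), free(right), robot_in(rmC)}
  through step 1 (go(rmA,rmC)): drop {robot_in(rmC)}, keep {carry(b1,left), free(right)}, require {robot_in(rmA)}
    → {carry(b1,left), free(right), robot_in(rmA)}

== RESULT ==
["carry(b1,left)", "free(right)", "robot_in(rmA)"]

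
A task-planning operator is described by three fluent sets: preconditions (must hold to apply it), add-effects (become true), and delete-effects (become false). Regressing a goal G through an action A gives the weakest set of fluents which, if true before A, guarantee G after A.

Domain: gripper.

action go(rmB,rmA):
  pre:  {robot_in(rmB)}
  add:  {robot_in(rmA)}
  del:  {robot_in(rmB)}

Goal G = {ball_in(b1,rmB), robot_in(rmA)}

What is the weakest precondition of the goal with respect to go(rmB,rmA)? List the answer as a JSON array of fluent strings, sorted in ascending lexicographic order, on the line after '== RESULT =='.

Regress:
  G ∩ del = {}  (empty — regression defined)
  G \ add = {ball_in(b1,rmB), robot_in(rmA)} \ {robot_in(rmA)} = {ball_in(b1,rmB)}
  ∪ pre   = {ball_in(b1,rmB)} ∪ {robot_in(rmB)}
          = {ball_in(b1,rmB), robot_in(rmB)}

== RESULT ==
["ball_in(b1,rmB)", "robot_in(rmB)"]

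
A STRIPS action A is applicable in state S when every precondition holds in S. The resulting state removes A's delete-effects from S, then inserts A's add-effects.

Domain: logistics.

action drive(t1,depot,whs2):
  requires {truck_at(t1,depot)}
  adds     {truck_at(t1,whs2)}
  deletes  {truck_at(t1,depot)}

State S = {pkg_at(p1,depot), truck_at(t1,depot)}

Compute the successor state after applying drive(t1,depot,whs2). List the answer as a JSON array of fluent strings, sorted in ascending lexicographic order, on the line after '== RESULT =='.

Progress:
  pre ⊆ S: {truck_at(t1,depot)} ⊆ S  — applicable
  S \ del = {pkg_at(p1,depot)}
  ∪ add   = {pkg_at(p1,depot), truck_at(t1,whs2)}

== RESULT ==
["pkg_at(p1,depot)", "truck_at(t1,whs2)"]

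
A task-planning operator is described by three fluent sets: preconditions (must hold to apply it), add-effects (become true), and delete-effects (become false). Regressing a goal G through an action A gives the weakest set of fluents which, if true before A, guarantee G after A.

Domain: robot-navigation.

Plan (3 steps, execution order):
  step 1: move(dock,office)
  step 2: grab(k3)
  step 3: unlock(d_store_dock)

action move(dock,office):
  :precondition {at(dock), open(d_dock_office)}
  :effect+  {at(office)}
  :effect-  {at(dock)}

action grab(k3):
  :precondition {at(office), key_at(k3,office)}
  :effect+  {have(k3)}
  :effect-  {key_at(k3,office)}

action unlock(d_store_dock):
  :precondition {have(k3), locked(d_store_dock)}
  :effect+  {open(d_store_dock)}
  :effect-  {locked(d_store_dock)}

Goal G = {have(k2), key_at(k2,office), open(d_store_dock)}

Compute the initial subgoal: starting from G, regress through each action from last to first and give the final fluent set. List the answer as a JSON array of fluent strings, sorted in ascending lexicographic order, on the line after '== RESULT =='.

Work backward from the goal:
  through step 3 (unlock(d_store_dock)): drop {open(d_store_dock)}, keep {have(k2), key_at(k2,office)}, require {have(k3), locked(d_store_dock)}
    → {have(k2), have(k3), key_at(k2,office), locked(d_store_dock)}
  through step 2 (grab(k3)): drop {have(k3)}, keep {have(k2), key_at(k2,office), locked(d_store_dock)}, require {at(office), key_at(k3,office)}
    → {at(office), have(k2), key_at(k2,office), key_at(k3,office), locked(d_store_dock)}
  through step 1 (move(dock,office)): drop {at(office)}, keep {have(k2), key_at(k2,office), key_at(k3,office), locked(d_store_dock)}, require {at(dock), open(d_dock_office)}
    → {at(dock), have(k2), key_at(k2,office), key_at(k3,office), locked(d_store_dock), open(d_dock_office)}

== RESULT ==
["at(dock)", "have(k2)", "key_at(k2,office)", "key_at(k3,office)", "locked(d_store_dock)", "open(d_dock_office)"]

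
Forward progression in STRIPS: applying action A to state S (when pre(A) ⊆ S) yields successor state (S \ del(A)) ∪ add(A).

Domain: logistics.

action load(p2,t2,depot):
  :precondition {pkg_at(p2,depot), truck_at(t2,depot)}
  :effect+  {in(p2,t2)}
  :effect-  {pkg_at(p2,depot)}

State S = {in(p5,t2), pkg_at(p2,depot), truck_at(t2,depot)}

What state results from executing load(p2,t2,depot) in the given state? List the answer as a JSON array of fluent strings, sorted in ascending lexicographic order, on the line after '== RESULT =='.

Compute (S \ del) ∪ add:
  pre ⊆ S: {pkg_at(p2,depot), truck_at(t2,depot)} ⊆ S  — applicable
  S \ del = {in(p5,t2), truck_at(t2,depot)}
  ∪ add   = {in(p2,t2), in(p5,t2), truck_at(t2,depot)}

== RESULT ==
["in(p2,t2)", "in(p5,t2)", "truck_at(t2,depot)"]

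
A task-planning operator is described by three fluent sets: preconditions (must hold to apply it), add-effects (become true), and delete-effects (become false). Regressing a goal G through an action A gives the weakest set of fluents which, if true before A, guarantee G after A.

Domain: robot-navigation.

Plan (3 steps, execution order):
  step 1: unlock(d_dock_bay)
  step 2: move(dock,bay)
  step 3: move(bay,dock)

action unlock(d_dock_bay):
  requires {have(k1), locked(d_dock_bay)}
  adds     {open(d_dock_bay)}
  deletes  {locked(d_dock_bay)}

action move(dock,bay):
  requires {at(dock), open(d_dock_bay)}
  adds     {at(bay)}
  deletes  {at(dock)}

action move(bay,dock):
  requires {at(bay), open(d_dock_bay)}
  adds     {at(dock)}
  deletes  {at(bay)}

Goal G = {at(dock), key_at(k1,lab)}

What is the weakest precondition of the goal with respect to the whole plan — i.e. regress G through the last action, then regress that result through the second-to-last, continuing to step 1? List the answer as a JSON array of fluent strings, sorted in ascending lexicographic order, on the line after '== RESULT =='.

Work backward from the goal:
  through step 3 (move(bay,dock)): drop {at(dock)}, keep {key_at(k1,lab)}, require {at(bay), open(d_dock_bay)}
    → {at(bay), key_at(k1,lab), open(d_dock_bay)}
  through step 2 (move(dock,bay)): drop {at(bay)}, keep {key_at(k1,lab), open(d_dock_bay)}, require {at(dock), open(d_dock_bay)}
    → {at(dock), key_at(k1,lab), open(d_dock_bay)}
  through step 1 (unlock(d_dock_bay)): drop {open(d_dock_bay)}, keep {at(dock), key_at(k1,lab)}, require {have(k1), locked(d_dock_bay)}
    → {at(dock), have(k1), key_at(k1,lab), locked(d_dock_bay)}

== RESULT ==
["at(dock)", "have(k1)", "key_at(k1,lab)", "locked(d_dock_bay)"]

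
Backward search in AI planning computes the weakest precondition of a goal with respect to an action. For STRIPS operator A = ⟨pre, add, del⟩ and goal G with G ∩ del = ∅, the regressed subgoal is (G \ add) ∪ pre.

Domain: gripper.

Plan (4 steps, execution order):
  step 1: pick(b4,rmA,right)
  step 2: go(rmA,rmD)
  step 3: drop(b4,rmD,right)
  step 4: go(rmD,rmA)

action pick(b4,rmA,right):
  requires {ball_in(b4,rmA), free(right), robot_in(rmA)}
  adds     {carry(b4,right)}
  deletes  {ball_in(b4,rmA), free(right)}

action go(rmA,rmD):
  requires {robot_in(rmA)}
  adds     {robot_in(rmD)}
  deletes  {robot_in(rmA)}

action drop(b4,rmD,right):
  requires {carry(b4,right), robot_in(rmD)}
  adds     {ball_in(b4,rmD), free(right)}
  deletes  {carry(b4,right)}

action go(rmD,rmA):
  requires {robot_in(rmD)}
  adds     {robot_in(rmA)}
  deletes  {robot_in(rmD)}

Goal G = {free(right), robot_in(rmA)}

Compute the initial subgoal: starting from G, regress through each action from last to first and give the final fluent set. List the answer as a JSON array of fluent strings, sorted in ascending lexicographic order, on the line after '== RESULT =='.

Regress step by step:
  through step 4 (go(rmD,rmA)): drop {robot_in(rmA)}, keep {free(right)}, require {robot_in(rmD)}
    → {free(right), robot_in(rmD)}
  through step 3 (drop(b4,rmD,right)): drop {free(right)}, keep {robot_in(rmD)}, require {carry(b4,right), robot_in(rmD)}
    → {carry(b4,right), robot_in(rmD)}
  through step 2 (go(rmA,rmD)): drop {robot_in(rmD)}, keep {carry(b4,right)}, require {robot_in(rmA)}
    → {carry(b4,right), robot_in(rmA)}
  through step 1 (pick(b4,rmA,right)): drop {carry(b4,right)}, keep {robot_in(rmA)}, require {ball_in(b4,rmA), free(right), robot_in(rmA)}
    → {ball_in(b4,rmA), free(right), robot_in(rmA)}

== RESULT ==
["ball_in(b4,rmA)", "free(right)", "robot_in(rmA)"]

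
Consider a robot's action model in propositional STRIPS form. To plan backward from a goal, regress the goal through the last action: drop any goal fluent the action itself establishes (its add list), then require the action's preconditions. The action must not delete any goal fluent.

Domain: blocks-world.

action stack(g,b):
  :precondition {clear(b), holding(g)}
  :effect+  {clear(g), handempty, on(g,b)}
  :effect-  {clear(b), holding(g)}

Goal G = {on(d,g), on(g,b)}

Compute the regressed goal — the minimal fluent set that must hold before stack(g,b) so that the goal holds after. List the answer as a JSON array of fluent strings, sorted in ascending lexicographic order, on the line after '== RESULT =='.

Regress:
  G ∩ del = {}  (empty — regression defined)
  G \ add = {on(d,g), on(g,b)} \ {clear(g), handempty, on(g,b)} = {on(d,g)}
  ∪ pre   = {on(d,g)} ∪ {clear(b), holding(g)}
          = {clear(b), holding(g), on(d,g)}

== RESULT ==
["clear(b)", "holding(g)", "on(d,g)"]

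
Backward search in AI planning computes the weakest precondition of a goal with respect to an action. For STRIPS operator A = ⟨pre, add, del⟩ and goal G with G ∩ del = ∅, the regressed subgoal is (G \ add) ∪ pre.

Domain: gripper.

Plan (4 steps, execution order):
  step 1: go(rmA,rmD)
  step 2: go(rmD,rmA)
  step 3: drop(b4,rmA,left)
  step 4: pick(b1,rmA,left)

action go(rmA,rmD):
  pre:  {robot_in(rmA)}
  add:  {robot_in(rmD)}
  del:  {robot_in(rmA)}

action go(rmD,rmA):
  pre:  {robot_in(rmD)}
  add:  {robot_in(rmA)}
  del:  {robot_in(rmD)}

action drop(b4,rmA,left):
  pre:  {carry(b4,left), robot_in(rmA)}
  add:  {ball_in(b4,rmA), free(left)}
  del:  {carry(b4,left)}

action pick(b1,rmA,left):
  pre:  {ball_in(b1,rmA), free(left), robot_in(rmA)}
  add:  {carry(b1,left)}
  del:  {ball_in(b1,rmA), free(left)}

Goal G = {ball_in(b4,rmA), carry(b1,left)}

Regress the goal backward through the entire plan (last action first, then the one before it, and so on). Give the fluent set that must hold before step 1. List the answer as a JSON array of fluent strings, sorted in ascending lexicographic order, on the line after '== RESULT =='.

Work backward from the goal:
  through step 4 (pick(b1,rmA,left)): drop {carry(b1,left)}, keep {ball_in(b4,rmA)}, require {ball_in(b1,rmA), free(left), robot_in(rmA)}
    → {ball_in(b1,rmA), ball_in(b4,rmA), free(left), robot_in(rmA)}
  through step 3 (drop(b4,rmA,left)): drop {ball_in(b4,rmA), free(left)}, keep {ball_in(b1,rmA), robot_in(rmA)}, require {carry(b4,left), robot_in(rmA)}
    → {ball_in(b1,rmA), carry(b4,left), robot_in(rmA)}
  through step 2 (go(rmD,rmA)): drop {robot_in(rmA)}, keep {ball_in(b1,rmA), carry(b4,left)}, require {robot_in(rmD)}
    → {ball_in(b1,rmA), carry(b4,left), robot_in(rmD)}
  through step 1 (go(rmA,rmD)): drop {robot_in(rmD)}, keep {ball_in(b1,rmA), carry(b4,left)}, require {robot_in(rmA)}
    → {ball_in(b1,rmA), carry(b4,left), robot_in(rmA)}

== RESULT ==
["ball_in(b1,rmA)", "carry(b4,left)", "robot_in(rmA)"]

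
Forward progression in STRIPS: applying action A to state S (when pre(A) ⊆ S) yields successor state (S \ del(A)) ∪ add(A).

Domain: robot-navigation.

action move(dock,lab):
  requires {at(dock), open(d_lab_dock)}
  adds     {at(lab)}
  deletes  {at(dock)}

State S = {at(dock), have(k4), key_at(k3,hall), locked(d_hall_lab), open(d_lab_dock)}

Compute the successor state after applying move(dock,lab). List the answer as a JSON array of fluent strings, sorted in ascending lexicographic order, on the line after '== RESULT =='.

Compute (S \ del) ∪ add:
  pre ⊆ S: {at(dock), open(d_lab_dock)} ⊆ S  — applicable
  S \ del = {have(k4), key_at(k3,hall), locked(d_hall_lab), open(d_lab_dock)}
  ∪ add   = {at(lab), have(k4), key_at(k3,hall), locked(d_hall_lab), open(d_lab_dock)}

== RESULT ==
["at(lab)", "have(k4)", "key_at(k3,hall)", "locked(d_hall_lab)", "open(d_lab_dock)"]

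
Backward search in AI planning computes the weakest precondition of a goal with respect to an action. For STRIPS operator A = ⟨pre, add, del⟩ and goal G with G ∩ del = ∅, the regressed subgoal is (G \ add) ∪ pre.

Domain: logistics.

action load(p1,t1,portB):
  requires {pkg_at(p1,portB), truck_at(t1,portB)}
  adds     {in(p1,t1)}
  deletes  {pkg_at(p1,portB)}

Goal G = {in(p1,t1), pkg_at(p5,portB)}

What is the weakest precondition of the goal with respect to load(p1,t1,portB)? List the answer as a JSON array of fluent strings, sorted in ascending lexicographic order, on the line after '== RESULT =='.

Regress:
  G ∩ del = {}  (empty — regression defined)
  G \ add = {in(p1,t1), pkg_at(p5,portB)} \ {in(p1,t1)} = {pkg_at(p5,portB)}
  ∪ pre   = {pkg_at(p5,portB)} ∪ {pkg_at(p1,portB), truck_at(t1,portB)}
          = {pkg_at(p1,portB), pkg_at(p5,portB), truck_at(t1,portB)}

== RESULT ==
["pkg_at(p1,portB)", "pkg_at(p5,portB)", "truck_at(t1,portB)"]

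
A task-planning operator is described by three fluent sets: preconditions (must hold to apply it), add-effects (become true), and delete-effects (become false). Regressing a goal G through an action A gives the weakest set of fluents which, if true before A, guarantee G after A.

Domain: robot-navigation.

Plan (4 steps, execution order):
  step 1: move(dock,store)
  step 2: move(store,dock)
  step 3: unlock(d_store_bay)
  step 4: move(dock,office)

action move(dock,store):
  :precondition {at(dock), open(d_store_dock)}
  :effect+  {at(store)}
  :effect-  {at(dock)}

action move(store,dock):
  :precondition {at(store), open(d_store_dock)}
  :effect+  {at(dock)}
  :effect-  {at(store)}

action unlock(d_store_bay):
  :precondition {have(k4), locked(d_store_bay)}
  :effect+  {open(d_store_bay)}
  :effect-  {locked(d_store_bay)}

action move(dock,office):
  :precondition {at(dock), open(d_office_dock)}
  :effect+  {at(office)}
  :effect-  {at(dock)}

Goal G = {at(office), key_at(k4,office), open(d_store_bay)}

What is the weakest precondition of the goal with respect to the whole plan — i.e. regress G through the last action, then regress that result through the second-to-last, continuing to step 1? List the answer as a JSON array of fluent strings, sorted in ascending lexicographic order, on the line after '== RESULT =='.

Work backward from the goal:
  through step 4 (move(dock,office)): drop {at(office)}, keep {key_at(k4,office), open(d_store_bay)}, require {at(dock), open(d_office_dock)}
    → {at(dock), key_at(k4,office), open(d_office_dock), open(d_store_bay)}
  through step 3 (unlock(d_store_bay)): drop {open(d_store_bay)}, keep {at(dock), key_at(k4,office), open(d_office_dock)}, require {have(k4), locked(d_store_bay)}
    → {at(dock), have(k4), key_at(k4,office), locked(d_store_bay), open(d_office_dock)}
  through step 2 (move(store,dock)): drop {at(dock)}, keep {have(k4), key_at(k4,office), locked(d_store_bay), open(d_office_dock)}, require {at(store), open(d_store_dock)}
    → {at(store), have(k4), key_at(k4,office), locked(d_store_bay), open(d_office_dock), open(d_store_dock)}
  through step 1 (move(dock,store)): drop {at(store)}, keep {have(k4), key_at(k4,office), locked(d_store_bay), open(d_office_dock), open(d_store_dock)}, require {at(dock), open(d_store_dock)}
    → {at(dock), have(k4), key_at(k4,office), locked(d_store_bay), open(d_office_dock), open(d_store_dock)}

== RESULT ==
["at(dock)", "have(k4)", "key_at(k4,office)", "locked(d_store_bay)", "open(d_office_dock)", "open(d_store_dock)"]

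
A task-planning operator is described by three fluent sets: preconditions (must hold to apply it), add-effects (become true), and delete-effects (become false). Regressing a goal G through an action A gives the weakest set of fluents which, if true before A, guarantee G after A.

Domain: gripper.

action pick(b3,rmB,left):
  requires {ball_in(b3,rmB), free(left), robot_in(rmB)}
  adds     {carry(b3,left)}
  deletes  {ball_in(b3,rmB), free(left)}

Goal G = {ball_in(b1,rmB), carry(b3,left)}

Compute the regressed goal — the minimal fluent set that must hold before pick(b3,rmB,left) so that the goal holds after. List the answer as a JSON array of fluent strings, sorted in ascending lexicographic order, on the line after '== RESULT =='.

Regress:
  G ∩ del = {}  (empty — regression defined)
  G \ add = {ball_in(b1,rmB), carry(b3,left)} \ {carry(b3,left)} = {ball_in(b1,rmB)}
  ∪ pre   = {ball_in(b1,rmB)} ∪ {ball_in(b3,rmB), free(left), robot_in(rmB)}
          = {ball_in(b1,rmB), ball_in(b3,rmB), free(left), robot_in(rmB)}

== RESULT ==
["ball_in(b1,rmB)", "ball_in(b3,rmB)", "free(left)", "robot_in(rmB)"]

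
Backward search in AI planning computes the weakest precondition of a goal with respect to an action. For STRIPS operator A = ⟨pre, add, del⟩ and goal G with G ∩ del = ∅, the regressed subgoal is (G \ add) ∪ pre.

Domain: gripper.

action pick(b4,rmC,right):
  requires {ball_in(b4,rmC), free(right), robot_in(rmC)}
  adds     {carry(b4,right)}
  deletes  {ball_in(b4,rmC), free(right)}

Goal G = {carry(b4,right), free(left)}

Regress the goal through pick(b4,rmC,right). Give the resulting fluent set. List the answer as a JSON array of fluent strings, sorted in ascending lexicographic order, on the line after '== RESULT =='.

Regress:
  G ∩ del = {}  (empty — regression defined)
  G \ add = {carry(b4,right), free(left)} \ {carry(b4,right)} = {free(left)}
  ∪ pre   = {free(left)} ∪ {ball_in(b4,rmC), free(right), robot_in(rmC)}
          = {ball_in(b4,rmC), free(left), free(right), robot_in(rmC)}

== RESULT ==
["ball_in(b4,rmC)", "free(left)", "free(right)", "robot_in(rmC)"]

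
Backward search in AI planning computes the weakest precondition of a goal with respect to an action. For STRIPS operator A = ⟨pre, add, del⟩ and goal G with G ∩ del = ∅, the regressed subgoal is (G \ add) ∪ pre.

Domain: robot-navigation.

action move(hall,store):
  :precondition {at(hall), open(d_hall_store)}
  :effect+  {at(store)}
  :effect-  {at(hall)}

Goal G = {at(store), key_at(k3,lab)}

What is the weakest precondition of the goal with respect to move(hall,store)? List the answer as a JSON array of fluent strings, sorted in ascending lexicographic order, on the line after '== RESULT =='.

Compute (G \ add) ∪ pre:
  G ∩ del = {}  (empty — regression defined)
  G \ add = {at(store), key_at(k3,lab)} \ {at(store)} = {key_at(k3,lab)}
  ∪ pre   = {key_at(k3,lab)} ∪ {at(hall), open(d_hall_store)}
          = {at(hall), key_at(k3,lab), open(d_hall_store)}

== RESULT ==
["at(hall)", "key_at(k3,lab)", "open(d_hall_store)"]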